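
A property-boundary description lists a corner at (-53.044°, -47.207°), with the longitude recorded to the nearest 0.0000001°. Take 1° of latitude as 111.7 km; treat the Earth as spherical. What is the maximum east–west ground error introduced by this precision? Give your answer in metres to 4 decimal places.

Rounding to 7 decimal places leaves the longitude within ±5e-08° of the true value.
At latitude 53.044° a degree of longitude spans 111700 m × cos 53.044° = 111700 × 0.6012 ≈ 67154.2 m.
So at most 5e-08° × 67154.2 ≈ 0.00335771 m east–west.

0.0034 metres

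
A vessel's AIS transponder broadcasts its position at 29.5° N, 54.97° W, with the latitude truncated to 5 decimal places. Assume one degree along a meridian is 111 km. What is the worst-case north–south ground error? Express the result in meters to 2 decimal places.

1.11 meters

Truncating at 5 decimal places can drop up to a full unit in the last place, so the latitude may be off by as much as 1e-05°.
North–south distance: 1e-05° × 111000 m/° = 1.11 m.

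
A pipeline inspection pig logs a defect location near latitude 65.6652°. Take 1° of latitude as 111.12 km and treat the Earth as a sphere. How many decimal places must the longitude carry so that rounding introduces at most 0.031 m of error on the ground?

At 65.6652° one degree of longitude covers 111120 × cos 65.6652° ≈ 111120 × 0.4121 ≈ 45789 m.
Rounding to N decimal places gives at most 0.5 × 10⁻ᴺ degrees of error, i.e. 0.5 × 10⁻ᴺ × 45789 m.
Need 0.5 × 45789 × 10⁻ᴺ ≤ 0.031 → 10⁻ᴺ ≤ 1.354e-06, so N ≥ 5.87.
N = 5 would give 0.229 m (too coarse); N = 6 gives 0.0229 m ≤ 0.031 m.

6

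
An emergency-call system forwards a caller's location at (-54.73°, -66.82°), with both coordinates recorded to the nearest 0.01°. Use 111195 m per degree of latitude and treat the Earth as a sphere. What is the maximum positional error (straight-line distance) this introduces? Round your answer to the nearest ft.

2106 ft

Rounding to 2 decimal places leaves each coordinate within ±0.005° of the true value.
Latitude error → 0.005 × 111195 = 555.975 m along the meridian.
E–W at 54.73°: 0.005° × 111195 × cos 54.73° = 0.005 × 111195 × 0.5774 ≈ 321.037 m.
The two errors are perpendicular, so the maximum displacement is √(555.975² + 321.037²) ≈ 642.007 m.
In feet: 642.007 m ÷ 0.3048 ≈ 2106.3 ft.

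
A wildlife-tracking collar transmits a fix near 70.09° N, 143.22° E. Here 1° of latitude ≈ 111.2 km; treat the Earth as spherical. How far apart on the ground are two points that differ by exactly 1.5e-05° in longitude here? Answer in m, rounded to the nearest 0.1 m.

0.6 m

1.5e-05° of longitude at 70.09° is 1.5e-05 × 111200 × cos 70.09° ≈ 1.5e-05 × 37868.5 = 0.568027 m.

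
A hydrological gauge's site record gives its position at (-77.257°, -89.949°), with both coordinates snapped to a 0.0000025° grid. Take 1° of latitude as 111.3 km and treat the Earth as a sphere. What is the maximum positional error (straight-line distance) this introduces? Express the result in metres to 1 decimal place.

0.1 metres

With a 0.0000025° grid the true value lies within half a step, ±0.0000025°/2 = ±1.25e-06°, of the stored one.
Latitude error → 1.25e-06 × 111300 = 0.139125 m along the meridian.
East–west component at 77.257°: 1.25e-06° × 111300 × cos 77.257° ≈ 1.25e-06 × 24550.4 ≈ 0.030688 m.
Combining orthogonally: (0.139125² + 0.030688²)^½ ≈ 0.142469 m.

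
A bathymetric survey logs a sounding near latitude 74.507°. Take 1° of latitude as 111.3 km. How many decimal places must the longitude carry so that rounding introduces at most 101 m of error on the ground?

At 74.507° one degree of longitude covers 111300 × cos 74.507° ≈ 111300 × 0.2671 ≈ 29730.5 m.
Rounding to N decimal places gives at most 0.5 × 10⁻ᴺ degrees of error, i.e. 0.5 × 10⁻ᴺ × 29730.5 m.
Setting 14865.3 × 10⁻ᴺ ≤ 101 gives 10ᴺ ≥ 147.2, i.e. N ≥ 2.17.
So 3 decimal places suffice (14.9 m); 2 would allow up to 149 m.

3 decimal places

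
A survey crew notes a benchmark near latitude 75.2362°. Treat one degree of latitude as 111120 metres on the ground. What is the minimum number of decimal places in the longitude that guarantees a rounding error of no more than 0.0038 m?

At 75.2362° one degree of longitude covers 111120 × cos 75.2362° ≈ 111120 × 0.2548 ≈ 28317.2 m.
Rounding to N decimal places gives at most 0.5 × 10⁻ᴺ degrees of error, i.e. 0.5 × 10⁻ᴺ × 28317.2 m.
Setting 14158.6 × 10⁻ᴺ ≤ 0.0038 gives 10ᴺ ≥ 3.726e+06, i.e. N ≥ 6.57.
At 6 places the error can reach 0.0142 m, but 7 places keeps it to 0.00142 m.

7 decimal places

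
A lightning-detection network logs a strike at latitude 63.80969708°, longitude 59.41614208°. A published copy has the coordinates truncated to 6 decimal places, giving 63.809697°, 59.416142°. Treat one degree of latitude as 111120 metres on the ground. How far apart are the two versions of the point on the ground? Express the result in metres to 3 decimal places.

0.010 metres

Δlat = 63.80969708 − 63.809697 = +0.00000008°; Δlon = 59.41614208 − 59.416142 = +0.00000008°.
N–S: 0.00000008° × 111120 m/° = 0.0088896 m.
East–west at this latitude: 0.00000008° × 111120 × cos 63.8097° ≈ 0.00000008 × 49043.3 = 0.00392346 m.
Distance: √(0.0088896² + 0.00392346²) ≈ 0.00971692 m.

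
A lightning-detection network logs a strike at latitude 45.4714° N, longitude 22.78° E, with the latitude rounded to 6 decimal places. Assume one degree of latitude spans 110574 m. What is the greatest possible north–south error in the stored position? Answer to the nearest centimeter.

6 centimeters

Rounding to 6 decimal places leaves the latitude within ±5e-07° of the true value.
Along the meridian that is 5e-07° × 110574 m/° = 0.055287 m.
That is 0.055287 m = 5.5287 cm.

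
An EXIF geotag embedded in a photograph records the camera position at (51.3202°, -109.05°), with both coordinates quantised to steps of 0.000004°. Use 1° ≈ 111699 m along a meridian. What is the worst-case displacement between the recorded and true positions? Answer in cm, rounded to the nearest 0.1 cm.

26.3 cm

With a 0.000004° grid the true value lies within half a step, ±0.000004°/2 = ±2e-06°, of the stored one.
Latitude error → 2e-06 × 111699 = 0.223398 m along the meridian.
Longitude error → 2e-06 × 111699 × cos 51.3202° = 2e-06 × 111699 × 0.6250 ≈ 0.139616 m.
Worst case both components are at the extreme and orthogonal: √(0.223398² + 0.139616²) ≈ 0.263438 m.
That is 0.263438 m = 26.344 cm.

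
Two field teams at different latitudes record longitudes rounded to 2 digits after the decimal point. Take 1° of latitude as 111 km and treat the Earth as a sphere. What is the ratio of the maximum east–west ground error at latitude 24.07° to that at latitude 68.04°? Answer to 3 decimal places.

Rounding to 2 decimal places leaves the longitude within ±0.005° of the true value.
At 24.07°: 0.005° × 111000 × cos 24.07° = 0.005 × 111000 × 0.9130 ≈ 506.74 m.
At 68.04°: 0.005° × 111000 × cos 68.04° = 0.005 × 111000 × 0.3740 ≈ 207.55 m.
Ratio: 506.74 / 207.55 = cos 24.07° / cos 68.04° ≈ 2.4416.

2.442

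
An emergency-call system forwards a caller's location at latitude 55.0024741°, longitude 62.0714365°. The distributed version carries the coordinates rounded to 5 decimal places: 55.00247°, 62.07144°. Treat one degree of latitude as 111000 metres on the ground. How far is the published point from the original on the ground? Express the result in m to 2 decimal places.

0.51 m

The latitude changed by +0.0000041° and the longitude by -0.0000035°.
N–S: 0.0000041° × 111000 m/° = 0.4551 m.
E–W at 55.0025°: -0.0000035° × 111000 × cos 55.0025° = -0.0000035 × 111000 × 0.5735 ≈ -0.222821 m.
Hypotenuse of the two orthogonal shifts: √(0.4551² + 0.222821²) = 0.50672 m.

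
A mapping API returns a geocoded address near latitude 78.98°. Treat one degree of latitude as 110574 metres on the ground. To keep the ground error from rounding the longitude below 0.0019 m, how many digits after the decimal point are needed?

7 decimal places

At 78.98° one degree of longitude covers 110574 × cos 78.98° ≈ 110574 × 0.1912 ≈ 21136.4 m.
With N decimal places the half-ulp bound is 0.5·10⁻ᴺ°, or 0.5·10⁻ᴺ × 21136.4 m on the ground.
Setting 10568.2 × 10⁻ᴺ ≤ 0.0019 gives 10ᴺ ≥ 5.562e+06, i.e. N ≥ 6.75.
At 6 places the error can reach 0.0106 m, but 7 places keeps it to 0.00106 m.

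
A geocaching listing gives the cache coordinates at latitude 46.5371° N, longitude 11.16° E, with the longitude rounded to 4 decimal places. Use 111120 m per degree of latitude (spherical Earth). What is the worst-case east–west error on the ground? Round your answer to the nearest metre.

Rounding to 4 decimal places leaves the longitude within ±5e-05° of the true value.
At latitude 46.5371° a degree of longitude spans 111120 m × cos 46.5371° = 111120 × 0.6879 ≈ 76437.8 m.
East–west error: 5e-05° × 76437.8 m/° ≈ 3.82189 m.

4 metres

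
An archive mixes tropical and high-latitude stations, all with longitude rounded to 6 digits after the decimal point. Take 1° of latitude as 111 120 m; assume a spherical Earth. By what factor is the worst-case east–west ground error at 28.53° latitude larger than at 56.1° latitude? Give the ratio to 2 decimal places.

1.58

Rounding to 6 decimal places leaves the longitude within ±5e-07° of the true value.
Error at 28.53° = 5e-07° × 111120 × cos 28.53° ≈ 0.05556 × 0.8786 = 0.048813 m.
At 56.1°: 5e-07° × 111120 × cos 56.1° = 5e-07 × 111120 × 0.5577 ≈ 0.030988 m.
The ratio reduces to cos 28.53° / cos 56.1° = 0.8786/0.5577 ≈ 1.5752.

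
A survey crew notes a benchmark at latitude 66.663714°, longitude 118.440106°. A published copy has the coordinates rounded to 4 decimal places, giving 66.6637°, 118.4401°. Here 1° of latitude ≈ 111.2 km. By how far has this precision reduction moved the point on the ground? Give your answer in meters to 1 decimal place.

The latitude changed by +0.000014° and the longitude by +0.000006°.
N–S: 0.000014° × 111200 m/° = 1.5568 m.
E–W at 66.6637°: 0.000006° × 111200 × cos 66.6637° = 0.000006 × 111200 × 0.3961 ≈ 0.264296 m.
Combined displacement = (1.5568² + 0.264296²)^½ ≈ 1.57908 m.

1.6 meters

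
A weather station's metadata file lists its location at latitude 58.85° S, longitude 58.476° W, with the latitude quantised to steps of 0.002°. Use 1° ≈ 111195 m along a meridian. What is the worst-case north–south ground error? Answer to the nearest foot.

With a 0.002° grid the true value lies within half a step, ±0.002°/2 = ±0.001°, of the stored one.
North–south distance: 0.001° × 111195 m/° = 111.195 m.
Converting: 111.195 m × 3.2808 ft/m ≈ 364.81 ft.

365 feet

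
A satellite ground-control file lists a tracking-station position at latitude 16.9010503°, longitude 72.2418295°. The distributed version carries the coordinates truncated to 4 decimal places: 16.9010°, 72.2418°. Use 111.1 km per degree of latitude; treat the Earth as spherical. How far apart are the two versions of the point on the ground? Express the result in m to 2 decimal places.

Δlat = 16.9010503 − 16.9010 = +0.0000503°; Δlon = 72.2418295 − 72.2418 = +0.0000295°.
N–S: 0.0000503° × 111100 m/° = 5.58833 m.
East–west at this latitude: 0.0000295° × 111100 × cos 16.901° ≈ 0.0000295 × 106301 = 3.13589 m.
Hypotenuse of the two orthogonal shifts: √(5.58833² + 3.13589²) = 6.40806 m.

6.41 m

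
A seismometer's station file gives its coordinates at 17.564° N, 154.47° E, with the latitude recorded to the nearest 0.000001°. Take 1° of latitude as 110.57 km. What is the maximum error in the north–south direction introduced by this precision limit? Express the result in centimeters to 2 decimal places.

5.53 centimeters

Rounding to 6 decimal places leaves the latitude within ±5e-07° of the true value.
Along the meridian that is 5e-07° × 110570 m/° = 0.055285 m.
That is 0.055285 m = 5.5285 cm.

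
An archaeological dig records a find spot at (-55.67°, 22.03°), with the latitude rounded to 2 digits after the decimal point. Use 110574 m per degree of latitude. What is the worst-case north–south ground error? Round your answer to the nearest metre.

Rounding to 2 decimal places leaves the latitude within ±0.005° of the true value.
Along the meridian that is 0.005° × 110574 m/° = 552.87 m.

553 metres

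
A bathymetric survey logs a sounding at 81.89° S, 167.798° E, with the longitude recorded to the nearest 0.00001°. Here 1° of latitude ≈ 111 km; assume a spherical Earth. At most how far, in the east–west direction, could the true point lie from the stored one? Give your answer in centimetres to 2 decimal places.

Rounding to 5 decimal places leaves the longitude within ±5e-06° of the true value.
Parallels shrink by cos φ, so at 81.89° a degree of longitude is 111000 × 0.1411 ≈ 15659.2 m.
Maximum E–W displacement: 5e-06 × 15659.2 = 0.0782961 m.
That is 0.0782961 m = 7.8296 cm.

7.83 centimetres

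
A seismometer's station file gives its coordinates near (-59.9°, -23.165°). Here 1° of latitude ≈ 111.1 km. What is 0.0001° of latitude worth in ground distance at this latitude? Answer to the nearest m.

0.0001° × 111100 m/° = 11.11 m.

11 m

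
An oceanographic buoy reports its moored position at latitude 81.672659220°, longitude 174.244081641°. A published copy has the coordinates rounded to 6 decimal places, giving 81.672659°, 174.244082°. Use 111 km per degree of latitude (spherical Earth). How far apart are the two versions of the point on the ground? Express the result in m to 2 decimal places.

0.03 m

Δlat = 81.672659220 − 81.672659 = +0.000000220°; Δlon = 174.244081641 − 174.244082 = -0.000000359°.
North–south shift: 0.000000220 × 111000 = 0.02442 m.
E–W at 81.6727°: -0.000000359° × 111000 × cos 81.6727° = -0.000000359 × 111000 × 0.1448 ≈ -0.00577127 m.
Distance: √(0.02442² + 0.00577127²) ≈ 0.0250927 m.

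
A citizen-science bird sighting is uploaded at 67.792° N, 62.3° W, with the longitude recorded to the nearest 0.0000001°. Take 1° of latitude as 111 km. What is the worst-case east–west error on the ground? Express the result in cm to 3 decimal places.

0.210 cm

Rounding to 7 decimal places leaves the longitude within ±5e-08° of the true value.
At latitude 67.792° a degree of longitude spans 111000 m × cos 67.792° = 111000 × 0.3780 ≈ 41954.7 m.
Maximum E–W displacement: 5e-08 × 41954.7 = 0.00209773 m.
That is 0.00209773 m = 0.20977 cm.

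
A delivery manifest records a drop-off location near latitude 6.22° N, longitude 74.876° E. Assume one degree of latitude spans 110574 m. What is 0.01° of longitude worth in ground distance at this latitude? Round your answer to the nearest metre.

1099 metres

One degree of longitude here spans 110574 × cos 6.22° = 110574 × 0.9941 ≈ 109923 m; 0.01° of that is 1099.23 m.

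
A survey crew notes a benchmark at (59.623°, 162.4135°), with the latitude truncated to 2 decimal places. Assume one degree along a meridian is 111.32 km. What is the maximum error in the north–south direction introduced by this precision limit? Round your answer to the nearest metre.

Truncating at 2 decimal places can drop up to a full unit in the last place, so the latitude may be off by as much as 0.01°.
Along the meridian that is 0.01° × 111320 m/° = 1113.2 m.

1113 metres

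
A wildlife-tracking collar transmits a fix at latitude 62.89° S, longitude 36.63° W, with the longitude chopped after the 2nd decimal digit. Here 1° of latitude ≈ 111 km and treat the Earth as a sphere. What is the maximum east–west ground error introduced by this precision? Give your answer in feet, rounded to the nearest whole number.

1660 feet

Truncating at 2 decimal places can drop up to a full unit in the last place, so the longitude may be off by as much as 0.01°.
Parallels shrink by cos φ, so at 62.89° a degree of longitude is 111000 × 0.4557 ≈ 50582.7 m.
So at most 0.01° × 50582.7 ≈ 505.827 m east–west.
In feet: 505.827 m ÷ 0.3048 ≈ 1659.5 ft.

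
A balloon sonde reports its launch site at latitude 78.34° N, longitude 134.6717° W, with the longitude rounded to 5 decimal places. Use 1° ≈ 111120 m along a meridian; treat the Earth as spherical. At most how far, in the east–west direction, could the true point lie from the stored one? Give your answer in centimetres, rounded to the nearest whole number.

11 centimetres

Rounding to 5 decimal places leaves the longitude within ±5e-06° of the true value.
One degree of longitude at 78.34° is 111120 × cos 78.34° ≈ 111120 × 0.2021 = 22457.8 m.
So at most 5e-06° × 22457.8 ≈ 0.112289 m east–west.
That is 0.112289 m = 11.229 cm.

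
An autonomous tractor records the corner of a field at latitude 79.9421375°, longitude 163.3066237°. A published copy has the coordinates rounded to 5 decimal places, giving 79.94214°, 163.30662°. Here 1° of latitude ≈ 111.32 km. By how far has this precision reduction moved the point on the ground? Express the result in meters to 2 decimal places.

Δlat = 79.9421375 − 79.94214 = -0.0000025°; Δlon = 163.3066237 − 163.30662 = +0.0000037°.
N–S: -0.0000025° × 111320 m/° = -0.2783 m.
East–west at this latitude: 0.0000037° × 111320 × cos 79.9421° ≈ 0.0000037 × 19441.2 = 0.0719325 m.
Distance: √(0.2783² + 0.0719325²) ≈ 0.287446 m.

0.29 meters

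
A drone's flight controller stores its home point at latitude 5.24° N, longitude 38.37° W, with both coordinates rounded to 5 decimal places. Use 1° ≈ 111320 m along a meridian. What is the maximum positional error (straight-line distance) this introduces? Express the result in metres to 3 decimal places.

0.786 metres

Rounding to 5 decimal places leaves each coordinate within ±5e-06° of the true value.
Latitude error → 5e-06 × 111320 = 0.5566 m along the meridian.
Longitude error → 5e-06 × 111320 × cos 5.24° = 5e-06 × 111320 × 0.9958 ≈ 0.554274 m.
Combining orthogonally: (0.5566² + 0.554274²)^½ ≈ 0.785508 m.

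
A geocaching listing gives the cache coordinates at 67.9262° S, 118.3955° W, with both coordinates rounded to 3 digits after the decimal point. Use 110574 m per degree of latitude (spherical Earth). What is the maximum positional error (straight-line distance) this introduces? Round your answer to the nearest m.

59 m

Rounding to 3 decimal places leaves each coordinate within ±0.0005° of the true value.
N–S: 0.0005° × 110574 m/° = 55.287 m.
East–west component at 67.9262°: 0.0005° × 110574 × cos 67.9262° ≈ 0.0005 × 41553.8 ≈ 20.7769 m.
Worst case both components are at the extreme and orthogonal: √(55.287² + 20.7769²) ≈ 59.0621 m.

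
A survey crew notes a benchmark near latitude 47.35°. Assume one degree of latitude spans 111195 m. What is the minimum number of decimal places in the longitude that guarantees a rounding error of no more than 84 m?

At 47.35° one degree of longitude covers 111195 × cos 47.35° ≈ 111195 × 0.6775 ≈ 75336.6 m.
Rounding to N decimal places gives at most 0.5 × 10⁻ᴺ degrees of error, i.e. 0.5 × 10⁻ᴺ × 75336.6 m.
Need 0.5 × 75336.6 × 10⁻ᴺ ≤ 84 → 10⁻ᴺ ≤ 2.230e-03, so N ≥ 2.65.
At 2 places the error can reach 377 m, but 3 places keeps it to 37.7 m.

3 decimal places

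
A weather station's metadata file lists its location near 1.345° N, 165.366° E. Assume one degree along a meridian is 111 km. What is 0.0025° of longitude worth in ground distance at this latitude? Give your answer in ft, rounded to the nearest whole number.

910 ft

At 1.345° a degree of longitude is 111000 × cos 1.345° ≈ 110969 m, so 0.0025° corresponds to 277.424 m.
In feet: 277.424 m ÷ 0.3048 ≈ 910.18 ft.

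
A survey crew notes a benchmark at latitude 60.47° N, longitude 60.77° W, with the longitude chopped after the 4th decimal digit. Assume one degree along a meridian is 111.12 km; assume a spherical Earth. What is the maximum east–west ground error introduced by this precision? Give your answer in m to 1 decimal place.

5.5 m

Truncating at 4 decimal places can drop up to a full unit in the last place, so the longitude may be off by as much as 0.0001°.
At latitude 60.47° a degree of longitude spans 111120 m × cos 60.47° = 111120 × 0.4929 ≈ 54768.7 m.
East–west error: 0.0001° × 54768.7 m/° ≈ 5.47687 m.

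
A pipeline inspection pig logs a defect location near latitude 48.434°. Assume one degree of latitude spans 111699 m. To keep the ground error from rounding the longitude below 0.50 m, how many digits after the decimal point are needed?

5

At 48.434° one degree of longitude covers 111699 × cos 48.434° ≈ 111699 × 0.6635 ≈ 74110.3 m.
With N decimal places the half-ulp bound is 0.5·10⁻ᴺ°, or 0.5·10⁻ᴺ × 74110.3 m on the ground.
Setting 37055.2 × 10⁻ᴺ ≤ 0.50 gives 10ᴺ ≥ 7.411e+04, i.e. N ≥ 4.87.
At 4 places the error can reach 3.71 m, but 5 places keeps it to 0.371 m.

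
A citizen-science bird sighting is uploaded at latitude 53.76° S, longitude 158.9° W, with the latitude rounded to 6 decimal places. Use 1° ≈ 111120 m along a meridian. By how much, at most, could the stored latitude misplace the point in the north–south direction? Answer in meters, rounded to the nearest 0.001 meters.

0.056 meters

Rounding to 6 decimal places leaves the latitude within ±5e-07° of the true value.
North–south distance: 5e-07° × 111120 m/° = 0.05556 m.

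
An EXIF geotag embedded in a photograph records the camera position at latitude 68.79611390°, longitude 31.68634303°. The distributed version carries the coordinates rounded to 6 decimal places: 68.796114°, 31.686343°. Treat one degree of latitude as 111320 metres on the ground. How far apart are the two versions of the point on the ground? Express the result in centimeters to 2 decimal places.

The latitude changed by -0.00000010° and the longitude by +0.00000003°.
N–S: -0.00000010° × 111320 m/° = -0.011132 m.
East–west at this latitude: 0.00000003° × 111320 × cos 68.7961° ≈ 0.00000003 × 40263.1 = 0.00120789 m.
Hypotenuse of the two orthogonal shifts: √(0.011132² + 0.00120789²) = 0.0111973 m.
That is 0.0111973 m = 1.1197 cm.

1.12 centimeters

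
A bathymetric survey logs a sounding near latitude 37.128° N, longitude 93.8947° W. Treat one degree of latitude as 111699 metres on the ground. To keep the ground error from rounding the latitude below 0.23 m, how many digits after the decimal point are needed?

6

One degree of latitude covers 111699 m.
N decimal places → at most half a unit in the last place, 0.5 × 10⁻ᴺ° = 111699/2 × 10⁻ᴺ m.
Setting 55849.5 × 10⁻ᴺ ≤ 0.23 gives 10ᴺ ≥ 2.428e+05, i.e. N ≥ 5.39.
N = 5 would give 0.558 m (too coarse); N = 6 gives 0.0558 m ≤ 0.23 m.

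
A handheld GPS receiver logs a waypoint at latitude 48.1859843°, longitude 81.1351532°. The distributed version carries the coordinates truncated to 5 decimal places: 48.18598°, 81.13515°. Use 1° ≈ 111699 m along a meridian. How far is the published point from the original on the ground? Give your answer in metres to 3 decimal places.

Δlat = 48.1859843 − 48.18598 = +0.0000043°; Δlon = 81.1351532 − 81.13515 = +0.0000032°.
North–south shift: 0.0000043 × 111699 = 0.480306 m.
East–west at this latitude: 0.0000032° × 111699 × cos 48.186° ≈ 0.0000032 × 74471.4 = 0.238308 m.
Hypotenuse of the two orthogonal shifts: √(0.480306² + 0.238308²) = 0.536176 m.

0.536 metres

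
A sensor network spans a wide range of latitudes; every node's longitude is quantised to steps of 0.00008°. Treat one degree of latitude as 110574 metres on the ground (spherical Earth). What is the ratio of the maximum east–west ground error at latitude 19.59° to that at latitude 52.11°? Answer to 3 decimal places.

With a 0.00008° grid the true value lies within half a step, ±0.00008°/2 = ±4e-05°, of the stored one.
Error at 19.59° = 4e-05° × 110574 × cos 19.59° ≈ 4.423 × 0.9421 = 4.1669 m.
At 52.11°: 4e-05° × 110574 × cos 52.11° = 4e-05 × 110574 × 0.6141 ≈ 2.7163 m.
The ratio reduces to cos 19.59° / cos 52.11° = 0.9421/0.6141 ≈ 1.5340.

1.534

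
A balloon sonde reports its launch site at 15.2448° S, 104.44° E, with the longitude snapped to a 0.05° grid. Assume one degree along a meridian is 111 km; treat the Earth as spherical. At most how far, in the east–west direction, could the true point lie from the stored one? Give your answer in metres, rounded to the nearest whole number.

2677 metres

With a 0.05° grid the true value lies within half a step, ±0.05°/2 = ±0.025°, of the stored one.
One degree of longitude at 15.2448° is 111000 × cos 15.2448° ≈ 111000 × 0.9648 = 107094 m.
So at most 0.025° × 107094 ≈ 2677.35 m east–west.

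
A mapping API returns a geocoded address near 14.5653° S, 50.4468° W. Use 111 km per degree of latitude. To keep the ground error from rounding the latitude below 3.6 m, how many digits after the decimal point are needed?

5 decimal places

One degree of latitude covers 111000 m.
N decimal places → at most half a unit in the last place, 0.5 × 10⁻ᴺ° = 111000/2 × 10⁻ᴺ m.
Need 0.5 × 111000 × 10⁻ᴺ ≤ 3.6 → 10⁻ᴺ ≤ 6.486e-05, so N ≥ 4.19.
So 5 decimal places suffice (0.555 m); 4 would allow up to 5.55 m.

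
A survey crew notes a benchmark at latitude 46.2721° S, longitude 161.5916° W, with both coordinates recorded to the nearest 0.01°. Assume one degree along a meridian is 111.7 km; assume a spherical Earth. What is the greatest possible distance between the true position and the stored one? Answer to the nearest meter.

Rounding to 2 decimal places leaves each coordinate within ±0.005° of the true value.
North–south component: 0.005° × 111700 = 558.5 m.
E–W at 46.2721°: 0.005° × 111700 × cos 46.2721° = 0.005 × 111700 × 0.6912 ≈ 386.054 m.
Combining orthogonally: (558.5² + 386.054²)^½ ≈ 678.941 m.

679 meters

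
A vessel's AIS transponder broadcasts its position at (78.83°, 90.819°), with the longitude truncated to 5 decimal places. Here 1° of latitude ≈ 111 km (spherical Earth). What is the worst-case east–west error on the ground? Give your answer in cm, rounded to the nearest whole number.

Truncating at 5 decimal places can drop up to a full unit in the last place, so the longitude may be off by as much as 1e-05°.
One degree of longitude at 78.83° is 111000 × cos 78.83° ≈ 111000 × 0.1937 = 21503 m.
Maximum E–W displacement: 1e-05 × 21503 = 0.21503 m.
That is 0.21503 m = 21.503 cm.

22 cm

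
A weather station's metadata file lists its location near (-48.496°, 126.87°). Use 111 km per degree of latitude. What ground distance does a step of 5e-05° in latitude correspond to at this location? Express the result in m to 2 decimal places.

5e-05° × 111000 m/° = 5.55 m.

5.55 m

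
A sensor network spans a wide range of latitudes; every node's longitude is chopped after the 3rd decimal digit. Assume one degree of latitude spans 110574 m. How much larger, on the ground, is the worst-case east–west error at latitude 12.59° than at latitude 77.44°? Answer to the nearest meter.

Truncating at 3 decimal places can drop up to a full unit in the last place, so the longitude may be off by as much as 0.001°.
Error at 12.59° = 0.001° × 110574 × cos 12.59° ≈ 110.57 × 0.9760 = 107.92 m.
Error at 77.44° = 0.001° × 110574 × cos 77.44° ≈ 110.57 × 0.2175 = 24.046 m.
So the lower-latitude error exceeds the higher by 107.92 − 24.046 = 83.87 m.

84 meters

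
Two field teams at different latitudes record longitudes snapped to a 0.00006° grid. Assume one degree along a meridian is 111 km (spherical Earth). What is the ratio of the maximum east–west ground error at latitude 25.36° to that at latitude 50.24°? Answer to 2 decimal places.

1.41

With a 0.00006° grid the true value lies within half a step, ±0.00006°/2 = ±3e-05°, of the stored one.
Error at 25.36° = 3e-05° × 111000 × cos 25.36° ≈ 3.33 × 0.9036 = 3.0091 m.
At 50.24°: 3e-05° × 111000 × cos 50.24° = 3e-05 × 111000 × 0.6396 ≈ 2.1298 m.
The ratio reduces to cos 25.36° / cos 50.24° = 0.9036/0.6396 ≈ 1.4129.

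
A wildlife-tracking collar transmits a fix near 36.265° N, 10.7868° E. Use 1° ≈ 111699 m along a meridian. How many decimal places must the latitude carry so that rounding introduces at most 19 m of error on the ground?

4 decimal places

One degree of latitude covers 111699 m.
With N decimal places the half-ulp bound is 0.5·10⁻ᴺ°, or 0.5·10⁻ᴺ × 111699 m on the ground.
Setting 55849.5 × 10⁻ᴺ ≤ 19 gives 10ᴺ ≥ 2939, i.e. N ≥ 3.47.
So 4 decimal places suffice (5.58 m); 3 would allow up to 55.8 m.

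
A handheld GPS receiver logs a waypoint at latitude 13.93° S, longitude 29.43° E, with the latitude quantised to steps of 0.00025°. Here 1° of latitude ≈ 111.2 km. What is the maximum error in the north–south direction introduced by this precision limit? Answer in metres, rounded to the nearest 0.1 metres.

13.9 metres

With a 0.00025° grid the true value lies within half a step, ±0.00025°/2 = ±0.000125°, of the stored one.
North–south distance: 0.000125° × 111200 m/° = 13.9 m.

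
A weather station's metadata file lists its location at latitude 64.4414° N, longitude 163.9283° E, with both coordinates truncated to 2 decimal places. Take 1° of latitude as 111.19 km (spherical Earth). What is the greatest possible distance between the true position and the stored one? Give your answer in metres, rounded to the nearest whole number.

Truncating at 2 decimal places can drop up to a full unit in the last place, so each coordinate may be off by as much as 0.01°.
Latitude error → 0.01 × 111190 = 1111.9 m along the meridian.
E–W at 64.4414°: 0.01° × 111190 × cos 64.4414° = 0.01 × 111190 × 0.4314 ≈ 479.711 m.
Worst case both components are at the extreme and orthogonal: √(1111.9² + 479.711²) ≈ 1210.97 m.

1211 metres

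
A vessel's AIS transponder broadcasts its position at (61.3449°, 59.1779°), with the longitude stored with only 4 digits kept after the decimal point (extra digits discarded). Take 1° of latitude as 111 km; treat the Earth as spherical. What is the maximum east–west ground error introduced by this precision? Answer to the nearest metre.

5 metres

Truncating at 4 decimal places can drop up to a full unit in the last place, so the longitude may be off by as much as 0.0001°.
At latitude 61.3449° a degree of longitude spans 111000 m × cos 61.3449° = 111000 × 0.4795 ≈ 53228.5 m.
Maximum E–W displacement: 0.0001 × 53228.5 = 5.32285 m.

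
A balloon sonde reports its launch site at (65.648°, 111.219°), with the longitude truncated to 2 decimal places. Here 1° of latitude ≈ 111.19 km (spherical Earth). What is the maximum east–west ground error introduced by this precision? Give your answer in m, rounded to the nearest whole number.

Truncating at 2 decimal places can drop up to a full unit in the last place, so the longitude may be off by as much as 0.01°.
One degree of longitude at 65.648° is 111190 × cos 65.648° ≈ 111190 × 0.4123 = 45848.2 m.
So at most 0.01° × 45848.2 ≈ 458.482 m east–west.

458 m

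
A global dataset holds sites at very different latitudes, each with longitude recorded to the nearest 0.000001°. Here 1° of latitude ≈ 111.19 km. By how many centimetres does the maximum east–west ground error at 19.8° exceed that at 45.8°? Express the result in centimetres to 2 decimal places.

Rounding to 6 decimal places leaves the longitude within ±5e-07° of the true value.
Error at 19.8° = 5e-07° × 111190 × cos 19.8° ≈ 0.055595 × 0.9409 = 0.052308 m.
At 45.8°: 5e-07° × 111190 × cos 45.8° = 5e-07 × 111190 × 0.6972 ≈ 0.038759 m.
Difference: 0.052308 − 0.038759 = 0.013549 m.
That is 0.0135494 m = 1.3549 cm.

1.35 centimetres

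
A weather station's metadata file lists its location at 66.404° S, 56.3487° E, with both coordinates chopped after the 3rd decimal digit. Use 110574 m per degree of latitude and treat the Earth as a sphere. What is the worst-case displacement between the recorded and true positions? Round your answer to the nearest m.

119 m

Truncating at 3 decimal places can drop up to a full unit in the last place, so each coordinate may be off by as much as 0.001°.
North–south component: 0.001° × 110574 = 110.574 m.
E–W at 66.404°: 0.001° × 110574 × cos 66.404° = 0.001 × 110574 × 0.4003 ≈ 44.2611 m.
Combining orthogonally: (110.574² + 44.2611²)^½ ≈ 119.104 m.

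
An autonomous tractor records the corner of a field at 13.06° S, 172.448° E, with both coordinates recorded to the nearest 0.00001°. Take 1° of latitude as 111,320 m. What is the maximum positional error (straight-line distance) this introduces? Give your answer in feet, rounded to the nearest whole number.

Rounding to 5 decimal places leaves each coordinate within ±5e-06° of the true value.
N–S: 5e-06° × 111320 m/° = 0.5566 m.
E–W at 13.06°: 5e-06° × 111320 × cos 13.06° = 5e-06 × 111320 × 0.9741 ≈ 0.542203 m.
Combining orthogonally: (0.5566² + 0.542203²)^½ ≈ 0.777038 m.
In feet: 0.777038 m ÷ 0.3048 ≈ 2.5493 ft.

3 feet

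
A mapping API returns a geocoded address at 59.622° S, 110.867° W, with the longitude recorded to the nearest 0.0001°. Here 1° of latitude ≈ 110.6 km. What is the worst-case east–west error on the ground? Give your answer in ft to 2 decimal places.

9.17 ft

Rounding to 4 decimal places leaves the longitude within ±5e-05° of the true value.
Parallels shrink by cos φ, so at 59.622° a degree of longitude is 110600 × 0.5057 ≈ 55930.7 m.
East–west error: 5e-05° × 55930.7 m/° ≈ 2.79654 m.
Converting: 2.79654 m × 3.2808 ft/m ≈ 9.175 ft.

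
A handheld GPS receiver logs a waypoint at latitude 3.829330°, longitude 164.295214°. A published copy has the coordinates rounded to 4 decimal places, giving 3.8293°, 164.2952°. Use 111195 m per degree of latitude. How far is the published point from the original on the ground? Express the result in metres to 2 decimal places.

Δlat = 3.829330 − 3.8293 = +0.000030°; Δlon = 164.295214 − 164.2952 = +0.000014°.
North–south shift: 0.000030 × 111195 = 3.33585 m.
E–W at 3.8293°: 0.000014° × 111195 × cos 3.8293° = 0.000014 × 111195 × 0.9978 ≈ 1.55325 m.
Distance: √(3.33585² + 1.55325²) ≈ 3.67974 m.

3.68 metres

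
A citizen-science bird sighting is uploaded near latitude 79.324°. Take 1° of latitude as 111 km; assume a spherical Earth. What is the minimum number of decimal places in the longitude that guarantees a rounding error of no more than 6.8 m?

4

At 79.324° one degree of longitude covers 111000 × cos 79.324° ≈ 111000 × 0.1853 ≈ 20563.3 m.
N decimal places → at most half a unit in the last place, 0.5 × 10⁻ᴺ° = 20563.3/2 × 10⁻ᴺ m.
Setting 10281.7 × 10⁻ᴺ ≤ 6.8 gives 10ᴺ ≥ 1512, i.e. N ≥ 3.18.
So 4 decimal places suffice (1.03 m); 3 would allow up to 10.3 m.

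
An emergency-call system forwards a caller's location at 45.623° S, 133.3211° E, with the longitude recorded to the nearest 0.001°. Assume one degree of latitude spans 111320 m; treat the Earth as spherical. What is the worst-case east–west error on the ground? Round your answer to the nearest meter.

39 meters

Rounding to 3 decimal places leaves the longitude within ±0.0005° of the true value.
One degree of longitude at 45.623° is 111320 × cos 45.623° ≈ 111320 × 0.6994 = 77854.6 m.
Maximum E–W displacement: 0.0005 × 77854.6 = 38.9273 m.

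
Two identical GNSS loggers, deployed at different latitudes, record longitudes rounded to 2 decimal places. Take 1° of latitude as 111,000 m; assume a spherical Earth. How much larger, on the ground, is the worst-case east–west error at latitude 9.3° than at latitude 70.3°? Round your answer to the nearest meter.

361 meters

Rounding to 2 decimal places leaves the longitude within ±0.005° of the true value.
Error at 9.3° = 0.005° × 111000 × cos 9.3° ≈ 555 × 0.9869 = 547.7 m.
Error at 70.3° = 0.005° × 111000 × cos 70.3° ≈ 555 × 0.3371 = 187.09 m.
So the lower-latitude error exceeds the higher by 547.7 − 187.09 = 360.62 m.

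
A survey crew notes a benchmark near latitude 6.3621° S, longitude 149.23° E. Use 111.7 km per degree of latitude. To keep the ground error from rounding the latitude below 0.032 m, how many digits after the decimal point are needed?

One degree of latitude covers 111700 m.
N decimal places → at most half a unit in the last place, 0.5 × 10⁻ᴺ° = 111700/2 × 10⁻ᴺ m.
Need 0.5 × 111700 × 10⁻ᴺ ≤ 0.032 → 10⁻ᴺ ≤ 5.730e-07, so N ≥ 6.24.
At 6 places the error can reach 0.0558 m, but 7 places keeps it to 0.00558 m.

7 decimal places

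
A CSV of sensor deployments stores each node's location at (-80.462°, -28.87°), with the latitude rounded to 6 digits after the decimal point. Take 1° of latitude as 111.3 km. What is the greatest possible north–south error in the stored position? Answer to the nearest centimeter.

6 centimeters

Rounding to 6 decimal places leaves the latitude within ±5e-07° of the true value.
North–south distance: 5e-07° × 111300 m/° = 0.05565 m.
That is 0.05565 m = 5.565 cm.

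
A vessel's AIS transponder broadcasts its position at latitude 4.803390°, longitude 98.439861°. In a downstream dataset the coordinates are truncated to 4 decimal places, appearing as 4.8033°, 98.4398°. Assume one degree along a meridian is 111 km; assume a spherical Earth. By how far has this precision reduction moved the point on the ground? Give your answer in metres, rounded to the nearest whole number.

The latitude changed by +0.000090° and the longitude by +0.000061°.
North–south shift: 0.000090 × 111000 = 9.99 m.
E–W at 4.8033°: 0.000061° × 111000 × cos 4.8033° = 0.000061 × 111000 × 0.9965 ≈ 6.74722 m.
Distance: √(9.99² + 6.74722²) ≈ 12.0551 m.

12 metres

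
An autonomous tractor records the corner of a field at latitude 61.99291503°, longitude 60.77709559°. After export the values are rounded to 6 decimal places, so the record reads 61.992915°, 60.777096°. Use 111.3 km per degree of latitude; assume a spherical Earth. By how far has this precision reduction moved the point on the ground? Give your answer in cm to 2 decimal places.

The latitude changed by +0.00000003° and the longitude by -0.00000041°.
North–south shift: 0.00000003 × 111300 = 0.003339 m.
East–west at this latitude: -0.00000041° × 111300 × cos 61.9929° ≈ -0.00000041 × 52264.3 = -0.0214284 m.
Hypotenuse of the two orthogonal shifts: √(0.003339² + 0.0214284²) = 0.021687 m.
That is 0.021687 m = 2.1687 cm.

2.17 cm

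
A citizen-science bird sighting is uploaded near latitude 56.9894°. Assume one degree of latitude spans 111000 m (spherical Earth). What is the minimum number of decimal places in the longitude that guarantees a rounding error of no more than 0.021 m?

7 decimal places

At 56.9894° one degree of longitude covers 111000 × cos 56.9894° ≈ 111000 × 0.5448 ≈ 60472.2 m.
Rounding to N decimal places gives at most 0.5 × 10⁻ᴺ degrees of error, i.e. 0.5 × 10⁻ᴺ × 60472.2 m.
Setting 30236.1 × 10⁻ᴺ ≤ 0.021 gives 10ᴺ ≥ 1.44e+06, i.e. N ≥ 6.16.
N = 6 would give 0.0302 m (too coarse); N = 7 gives 0.00302 m ≤ 0.021 m.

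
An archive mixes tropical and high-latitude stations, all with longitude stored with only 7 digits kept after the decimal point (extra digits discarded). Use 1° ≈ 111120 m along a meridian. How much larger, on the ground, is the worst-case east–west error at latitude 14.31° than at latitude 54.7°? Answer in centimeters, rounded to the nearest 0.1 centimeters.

0.4 centimeters

Truncating at 7 decimal places can drop up to a full unit in the last place, so the longitude may be off by as much as 1e-07°.
Error at 14.31° = 1e-07° × 111120 × cos 14.31° ≈ 0.011112 × 0.9690 = 0.010767 m.
At 54.7°: 1e-07° × 111120 × cos 54.7° = 1e-07 × 111120 × 0.5779 ≈ 0.0064212 m.
Difference: 0.010767 − 0.0064212 = 0.0043461 m.
That is 0.00434607 m = 0.43461 cm.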